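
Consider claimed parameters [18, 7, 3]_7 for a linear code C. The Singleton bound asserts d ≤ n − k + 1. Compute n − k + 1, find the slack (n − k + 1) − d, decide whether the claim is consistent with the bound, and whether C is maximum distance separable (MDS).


Singleton RHS = n − k + 1 = 12, slack = 9, bound satisfied, not MDS.

Singleton bound: d ≤ n − k + 1.
Here n = 18, k = 7, so n − k + 1 = 12.
Given d = 3, check d ≤ 12: YES.
Slack = (n − k + 1) − d = 9.
The code is NOT MDS (slack = 9 > 0).
Description: the claimed parameters are [18, 7, 3]_7; such a code would be non-MDS.


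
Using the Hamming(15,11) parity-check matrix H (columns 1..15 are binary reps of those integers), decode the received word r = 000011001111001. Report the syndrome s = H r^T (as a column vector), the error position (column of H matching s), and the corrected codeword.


s = (1, 0, 0, 0)^T, error position = 8, corrected codeword c = 000011011111001

Compute s = H r^T mod 2 one row at a time:
  s_1 = 0 + 1 + 1 + 1 + 1 + 0 + 0 + 1 = 5 ≡ 1 (mod 2).
  s_2 = 0 + 1 + 1 + 0 + 1 + 0 + 0 + 1 = 4 ≡ 0 (mod 2).
  s_3 = 0 + 0 + 1 + 0 + 1 + 1 + 0 + 1 = 4 ≡ 0 (mod 2).
  s_4 = 0 + 0 + 1 + 0 + 1 + 1 + 0 + 1 = 4 ≡ 0 (mod 2).
s = (1, 0, 0, 0)^T — this equals column 8 of H (binary 1000), so error is at position 8.
Correct: flip bit 8 of r = 000011001111001 to get c = 000011011111001.


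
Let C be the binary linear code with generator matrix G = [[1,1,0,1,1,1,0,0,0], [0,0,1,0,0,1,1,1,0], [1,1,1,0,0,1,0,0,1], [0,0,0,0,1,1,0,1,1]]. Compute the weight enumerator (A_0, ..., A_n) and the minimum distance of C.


Weight distribution: A_0 = 1, A_2 = 1, A_4 = 5, A_5 = 6, A_6 = 1, A_7 = 2. Minimum distance d = 2.

Enumerate all 2^4 = 16 messages m ∈ F_2^4.
For each, compute codeword c = mG in F_2^9, then tally its weight.
  m = 0000 → c = 000000000, weight = 0.
  m = 1000 → c = 110111000, weight = 5.
  m = 0100 → c = 001001110, weight = 4.
  m = 1100 → c = 111110110, weight = 7.
  m = 0010 → c = 111001001, weight = 5.
  m = 1010 → c = 001110001, weight = 4.
  m = 0110 → c = 110000111, weight = 5.
  m = 1110 → c = 000111111, weight = 6.
  m = 0001 → c = 000011011, weight = 4.
  m = 1001 → c = 110100011, weight = 5.
  m = 0101 → c = 001010101, weight = 4.
  m = 1101 → c = 111101101, weight = 7.
  m = 0011 → c = 111010010, weight = 5.
  m = 1011 → c = 001101010, weight = 4.
  m = 0111 → c = 110011100, weight = 5.
  m = 1111 → c = 000100100, weight = 2.
Tally weights:
  weight 0: 1 codewords.
  weight 2: 1 codewords.
  weight 4: 5 codewords.
  weight 5: 6 codewords.
  weight 6: 1 codewords.
  weight 7: 2 codewords.
Minimum distance d = smallest w > 0 with A_w > 0 = 2.
Sanity: Σ A_w = 16 = 2^4 = 16 ✓.


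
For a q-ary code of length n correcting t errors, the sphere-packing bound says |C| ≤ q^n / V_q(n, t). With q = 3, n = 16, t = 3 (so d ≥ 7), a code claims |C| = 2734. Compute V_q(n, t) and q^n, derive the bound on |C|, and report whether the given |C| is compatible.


V_q(n, t) = 4993, q^n = 43046721, Hamming bound = 8621, |C| = 2734 ≤ bound (satisfied).

Step 1: Compute V_q(n, t) = Σ_{j=0}^3 C(n, j) (q−1)^j.
  j = 0: C(16,0)·(2)^0 = 1·1 = 1.
  j = 1: C(16,1)·(2)^1 = 16·2 = 32.
  j = 2: C(16,2)·(2)^2 = 120·4 = 480.
  j = 3: C(16,3)·(2)^3 = 560·8 = 4480.
  V_q(n, t) = 1 + 32 + 480 + 4480 = 4993.
Step 2: q^n = 3^16 = 43046721.
Step 3: Hamming bound ⌊q^n / V_q(n,t)⌋ = ⌊43046721/4993⌋ = 8621.
Step 4: Compare |C| = 2734 to 8621: satisfied.
The claimed |C| lies below the Hamming bound.


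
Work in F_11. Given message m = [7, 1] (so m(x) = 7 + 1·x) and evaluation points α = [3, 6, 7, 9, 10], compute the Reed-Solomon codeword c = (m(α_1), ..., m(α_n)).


c = [10, 2, 3, 5, 6]

Message polynomial: m(x) = 7 + 1·x (mod 11).
For each evaluation point α_i, compute m(α_i) mod 11:
  α_1 = 3: Horner steps 1 → 10, so m(3) = 10.
  α_2 = 6: Horner steps 1 → 2, so m(6) = 2.
  α_3 = 7: Horner steps 1 → 3, so m(7) = 3.
  α_4 = 9: Horner steps 1 → 5, so m(9) = 5.
  α_5 = 10: Horner steps 1 → 6, so m(10) = 6.
Codeword c = [10, 2, 3, 5, 6] ∈ F_11^5.


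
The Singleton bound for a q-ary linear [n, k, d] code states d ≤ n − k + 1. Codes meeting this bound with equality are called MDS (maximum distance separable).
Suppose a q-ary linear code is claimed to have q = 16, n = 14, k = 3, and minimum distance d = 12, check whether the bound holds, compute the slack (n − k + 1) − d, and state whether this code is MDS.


Singleton RHS = n − k + 1 = 12, slack = 0, bound satisfied, MDS.

Singleton bound: d ≤ n − k + 1.
Here n = 14, k = 3, so n − k + 1 = 12.
Given d = 12, check d ≤ 12: YES.
Slack = (n − k + 1) − d = 0.
The code is MDS (slack = 0).
Description: the claimed parameters are [14, 3, 12]_16; such a code would be MDS (meets Singleton bound).


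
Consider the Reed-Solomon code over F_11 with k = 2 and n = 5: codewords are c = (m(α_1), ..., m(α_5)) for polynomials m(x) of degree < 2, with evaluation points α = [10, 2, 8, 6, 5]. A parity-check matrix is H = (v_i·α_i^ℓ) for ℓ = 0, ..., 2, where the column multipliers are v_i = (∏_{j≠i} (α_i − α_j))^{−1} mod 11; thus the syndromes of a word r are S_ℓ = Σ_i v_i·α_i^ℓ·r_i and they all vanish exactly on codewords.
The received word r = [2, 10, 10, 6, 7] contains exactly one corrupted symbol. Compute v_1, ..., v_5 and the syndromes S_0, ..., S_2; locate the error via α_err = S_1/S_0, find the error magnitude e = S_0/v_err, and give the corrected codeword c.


S = (10, 3, 2), error at position 3, error magnitude e = 6, c = [2, 10, 4, 6, 7].

Step 1: column multipliers v_i = (∏_{j≠i}(α_i − α_j))^{−1} mod 11.
  i = 1 (α = 10): (10−2)(10−8)(10−6)(10−5) = 8·2·4·5 = 320 ≡ 1, so v_1 = 1^{−1} = 1 (mod 11).
  i = 2 (α = 2): (2−10)(2−8)(2−6)(2−5) = (−8)·(−6)·(−4)·(−3) = 576 ≡ 4, so v_2 = 4^{−1} = 3 (mod 11).
  i = 3 (α = 8): (8−10)(8−2)(8−6)(8−5) = (−2)·6·2·3 = −72 ≡ 5, so v_3 = 5^{−1} = 9 (mod 11).
  i = 4 (α = 6): (6−10)(6−2)(6−8)(6−5) = (−4)·4·(−2)·1 = 32 ≡ 10, so v_4 = 10^{−1} = 10 (mod 11).
  i = 5 (α = 5): (5−10)(5−2)(5−8)(5−6) = (−5)·3·(−3)·(−1) = −45 ≡ 10, so v_5 = 10^{−1} = 10 (mod 11).
  v = [1, 3, 9, 10, 10].
Step 2: syndromes of r = [2, 10, 10, 6, 7] (all sums mod 11).
  S_0 = Σ v_i r_i = 1·2 + 3·10 + 9·10 + 10·6 + 10·7 = 252 ≡ 10.
  S_1 = Σ v_i α_i r_i = 1·10·2 + 3·2·10 + 9·8·10 + 10·6·6 + 10·5·7 = 1510 ≡ 3.
  α_i^2 mod 11 = [1, 4, 9, 3, 3].
  S_2 = Σ v_i α_i^2 r_i = 1·1·2 + 3·4·10 + 9·9·10 + 10·3·6 + 10·3·7 = 1322 ≡ 2.
  S = (10, 3, 2) ≠ 0, so r is not a codeword (an error is present).
Step 3: locate the error. For a single error e at position i, S_ℓ = v_i·e·α_i^ℓ, so α_err = S_1/S_0.
  S_0^{−1} = 10^{−1} = 10 (mod 11), so α_err = 3·10 = 30 ≡ 8 = α_3. Error position i = 3.
  Consistency check: S_2/S_1 = 2·4 = 8 ≡ 8 = α_err ✓ (single-error assumption holds).
Step 4: error magnitude e = S_0/v_3 = S_0·∏_{j≠3}(α_3 − α_j) = 10·5 = 50 ≡ 6 (mod 11).
Step 5: correct position 3: c_3 = r_3 − e = 10 − 6 ≡ 4 (mod 11). Hence c = [2, 10, 4, 6, 7].
  Check: interpolating c through the α_i gives m(x) = 1 + 10·x (degree < 2) with m(α_i) = c_i for every i, so c is indeed a codeword.


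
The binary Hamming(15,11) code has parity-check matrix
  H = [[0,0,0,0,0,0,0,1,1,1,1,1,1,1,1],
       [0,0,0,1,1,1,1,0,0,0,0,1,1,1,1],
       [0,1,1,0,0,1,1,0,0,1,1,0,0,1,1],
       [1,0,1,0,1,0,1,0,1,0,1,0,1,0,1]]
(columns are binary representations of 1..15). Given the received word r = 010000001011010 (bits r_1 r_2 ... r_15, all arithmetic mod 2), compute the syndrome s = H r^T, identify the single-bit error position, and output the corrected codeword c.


s = (0, 0, 1, 0)^T, error position = 2, corrected codeword c = 000000001011010

Compute s = H r^T mod 2 one row at a time:
  s_1 = 0 + 1 + 0 + 1 + 1 + 0 + 1 + 0 = 4 ≡ 0 (mod 2).
  s_2 = 0 + 0 + 0 + 0 + 1 + 0 + 1 + 0 = 2 ≡ 0 (mod 2).
  s_3 = 1 + 0 + 0 + 0 + 0 + 1 + 1 + 0 = 3 ≡ 1 (mod 2).
  s_4 = 0 + 0 + 0 + 0 + 1 + 1 + 0 + 0 = 2 ≡ 0 (mod 2).
s = (0, 0, 1, 0)^T — this equals column 2 of H (binary 0010), so error is at position 2.
Correct: flip bit 2 of r = 010000001011010 to get c = 000000001011010.


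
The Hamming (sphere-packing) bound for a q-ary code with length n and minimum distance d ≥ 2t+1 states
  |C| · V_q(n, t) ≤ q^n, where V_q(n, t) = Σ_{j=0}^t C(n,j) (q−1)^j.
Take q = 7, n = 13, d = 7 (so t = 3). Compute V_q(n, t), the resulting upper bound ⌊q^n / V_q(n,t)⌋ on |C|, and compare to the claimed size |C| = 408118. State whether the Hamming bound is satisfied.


V_q(n, t) = 64663, q^n = 96889010407, Hamming bound = 1498368, |C| = 408118 ≤ bound (satisfied).

Step 1: Compute V_q(n, t) = Σ_{j=0}^3 C(n, j) (q−1)^j.
  j = 0: C(13,0)·(6)^0 = 1·1 = 1.
  j = 1: C(13,1)·(6)^1 = 13·6 = 78.
  j = 2: C(13,2)·(6)^2 = 78·36 = 2808.
  j = 3: C(13,3)·(6)^3 = 286·216 = 61776.
  V_q(n, t) = 1 + 78 + 2808 + 61776 = 64663.
Step 2: q^n = 7^13 = 96889010407.
Step 3: Hamming bound ⌊q^n / V_q(n,t)⌋ = ⌊96889010407/64663⌋ = 1498368.
Step 4: Compare |C| = 408118 to 1498368: satisfied.
The claimed |C| lies below the Hamming bound.


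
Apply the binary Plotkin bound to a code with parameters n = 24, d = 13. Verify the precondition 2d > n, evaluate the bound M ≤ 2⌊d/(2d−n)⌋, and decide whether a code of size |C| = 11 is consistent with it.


Plotkin bound M ≤ 12; given |C| = 11 ≤ bound (satisfied).

Check applicability: 2d = 26, n = 24.
2d − n = 2 > 0, so Plotkin applies.
Compute d/(2d−n) = 13/2 ≈ 6.5000.
⌊d/(2d−n)⌋ = 6.
Plotkin bound: M ≤ 2·6 = 12.
Given |C| = 11, check: satisfied.
This |C| is below the Plotkin bound.


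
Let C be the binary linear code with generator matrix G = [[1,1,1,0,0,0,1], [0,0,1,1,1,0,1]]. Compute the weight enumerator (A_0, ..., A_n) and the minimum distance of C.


Weight distribution: A_0 = 1, A_4 = 3. Minimum distance d = 4.

Enumerate all 2^2 = 4 messages m ∈ F_2^2.
For each, compute codeword c = mG in F_2^7, then tally its weight.
  m = 00 → c = 0000000, weight = 0.
  m = 10 → c = 1110001, weight = 4.
  m = 01 → c = 0011101, weight = 4.
  m = 11 → c = 1101100, weight = 4.
Tally weights:
  weight 0: 1 codewords.
  weight 4: 3 codewords.
Minimum distance d = smallest w > 0 with A_w > 0 = 4.
Sanity: Σ A_w = 4 = 2^2 = 4 ✓.


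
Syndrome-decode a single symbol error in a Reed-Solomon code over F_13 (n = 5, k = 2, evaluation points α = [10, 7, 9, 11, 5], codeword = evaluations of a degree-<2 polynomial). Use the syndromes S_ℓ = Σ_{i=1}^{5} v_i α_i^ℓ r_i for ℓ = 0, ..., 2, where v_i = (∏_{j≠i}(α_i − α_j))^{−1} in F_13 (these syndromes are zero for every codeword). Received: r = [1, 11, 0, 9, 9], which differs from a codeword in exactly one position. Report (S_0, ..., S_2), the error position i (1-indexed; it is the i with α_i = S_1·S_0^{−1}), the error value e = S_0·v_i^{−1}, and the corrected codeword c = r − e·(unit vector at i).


S = (8, 10, 6), error at position 4, error magnitude e = 7, c = [1, 11, 0, 2, 9].

Step 1: column multipliers v_i = (∏_{j≠i}(α_i − α_j))^{−1} mod 13.
  i = 1 (α = 10): (10−7)(10−9)(10−11)(10−5) = 3·1·(−1)·5 = −15 ≡ 11, so v_1 = 11^{−1} = 6 (mod 13).
  i = 2 (α = 7): (7−10)(7−9)(7−11)(7−5) = (−3)·(−2)·(−4)·2 = −48 ≡ 4, so v_2 = 4^{−1} = 10 (mod 13).
  i = 3 (α = 9): (9−10)(9−7)(9−11)(9−5) = (−1)·2·(−2)·4 = 16 ≡ 3, so v_3 = 3^{−1} = 9 (mod 13).
  i = 4 (α = 11): (11−10)(11−7)(11−9)(11−5) = 1·4·2·6 = 48 ≡ 9, so v_4 = 9^{−1} = 3 (mod 13).
  i = 5 (α = 5): (5−10)(5−7)(5−9)(5−11) = (−5)·(−2)·(−4)·(−6) = 240 ≡ 6, so v_5 = 6^{−1} = 11 (mod 13).
  v = [6, 10, 9, 3, 11].
Step 2: syndromes of r = [1, 11, 0, 9, 9] (all sums mod 13).
  S_0 = Σ v_i r_i = 6·1 + 10·11 + 9·0 + 3·9 + 11·9 = 242 ≡ 8.
  S_1 = Σ v_i α_i r_i = 6·10·1 + 10·7·11 + 9·9·0 + 3·11·9 + 11·5·9 = 1622 ≡ 10.
  α_i^2 mod 13 = [9, 10, 3, 4, 12].
  S_2 = Σ v_i α_i^2 r_i = 6·9·1 + 10·10·11 + 9·3·0 + 3·4·9 + 11·12·9 = 2450 ≡ 6.
  S = (8, 10, 6) ≠ 0, so r is not a codeword (an error is present).
Step 3: locate the error. For a single error e at position i, S_ℓ = v_i·e·α_i^ℓ, so α_err = S_1/S_0.
  S_0^{−1} = 8^{−1} = 5 (mod 13), so α_err = 10·5 = 50 ≡ 11 = α_4. Error position i = 4.
  Consistency check: S_2/S_1 = 6·4 = 24 ≡ 11 = α_err ✓ (single-error assumption holds).
Step 4: error magnitude e = S_0/v_4 = S_0·∏_{j≠4}(α_4 − α_j) = 8·9 = 72 ≡ 7 (mod 13).
Step 5: correct position 4: c_4 = r_4 − e = 9 − 7 ≡ 2 (mod 13). Hence c = [1, 11, 0, 2, 9].
  Check: interpolating c through the α_i gives m(x) = 4 + 1·x (degree < 2) with m(α_i) = c_i for every i, so c is indeed a codeword.


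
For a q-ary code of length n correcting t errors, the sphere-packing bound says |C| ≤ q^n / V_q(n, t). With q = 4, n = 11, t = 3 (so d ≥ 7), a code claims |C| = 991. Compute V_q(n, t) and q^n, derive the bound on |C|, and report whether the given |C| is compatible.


V_q(n, t) = 4984, q^n = 4194304, Hamming bound = 841, |C| = 991 > bound (violated).

Step 1: Compute V_q(n, t) = Σ_{j=0}^3 C(n, j) (q−1)^j.
  j = 0: C(11,0)·(3)^0 = 1·1 = 1.
  j = 1: C(11,1)·(3)^1 = 11·3 = 33.
  j = 2: C(11,2)·(3)^2 = 55·9 = 495.
  j = 3: C(11,3)·(3)^3 = 165·27 = 4455.
  V_q(n, t) = 1 + 33 + 495 + 4455 = 4984.
Step 2: q^n = 4^11 = 4194304.
Step 3: Hamming bound ⌊q^n / V_q(n,t)⌋ = ⌊4194304/4984⌋ = 841.
Step 4: Compare |C| = 991 to 841: violated.
The claimed |C| lies above the Hamming bound, so no 4-ary code of length 11 with d ≥ 7 can have 991 codewords.


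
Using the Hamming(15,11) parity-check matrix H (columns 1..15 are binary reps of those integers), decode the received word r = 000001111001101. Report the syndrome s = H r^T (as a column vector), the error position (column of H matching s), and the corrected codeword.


s = (1, 1, 1, 0)^T, error position = 14, corrected codeword c = 000001111001111

Compute s = H r^T mod 2 one row at a time:
  s_1 = 1 + 1 + 0 + 0 + 1 + 1 + 0 + 1 = 5 ≡ 1 (mod 2).
  s_2 = 0 + 0 + 1 + 1 + 1 + 1 + 0 + 1 = 5 ≡ 1 (mod 2).
  s_3 = 0 + 0 + 1 + 1 + 0 + 0 + 0 + 1 = 3 ≡ 1 (mod 2).
  s_4 = 0 + 0 + 0 + 1 + 1 + 0 + 1 + 1 = 4 ≡ 0 (mod 2).
s = (1, 1, 1, 0)^T — this equals column 14 of H (binary 1110), so error is at position 14.
Correct: flip bit 14 of r = 000001111001101 to get c = 000001111001111.


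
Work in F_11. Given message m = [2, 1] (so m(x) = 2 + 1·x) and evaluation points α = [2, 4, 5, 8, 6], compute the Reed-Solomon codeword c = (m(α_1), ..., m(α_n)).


c = [4, 6, 7, 10, 8]

Message polynomial: m(x) = 2 + 1·x (mod 11).
For each evaluation point α_i, compute m(α_i) mod 11:
  α_1 = 2: Horner steps 1 → 4, so m(2) = 4.
  α_2 = 4: Horner steps 1 → 6, so m(4) = 6.
  α_3 = 5: Horner steps 1 → 7, so m(5) = 7.
  α_4 = 8: Horner steps 1 → 10, so m(8) = 10.
  α_5 = 6: Horner steps 1 → 8, so m(6) = 8.
Codeword c = [4, 6, 7, 10, 8] ∈ F_11^5.


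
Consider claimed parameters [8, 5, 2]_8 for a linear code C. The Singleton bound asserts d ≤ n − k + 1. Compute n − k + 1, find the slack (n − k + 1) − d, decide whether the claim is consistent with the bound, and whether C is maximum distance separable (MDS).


Singleton RHS = n − k + 1 = 4, slack = 2, bound satisfied, not MDS.

Singleton bound: d ≤ n − k + 1.
Here n = 8, k = 5, so n − k + 1 = 4.
Given d = 2, check d ≤ 4: YES.
Slack = (n − k + 1) − d = 2.
The code is NOT MDS (slack = 2 > 0).
Description: the claimed parameters are [8, 5, 2]_8; such a code would be non-MDS.


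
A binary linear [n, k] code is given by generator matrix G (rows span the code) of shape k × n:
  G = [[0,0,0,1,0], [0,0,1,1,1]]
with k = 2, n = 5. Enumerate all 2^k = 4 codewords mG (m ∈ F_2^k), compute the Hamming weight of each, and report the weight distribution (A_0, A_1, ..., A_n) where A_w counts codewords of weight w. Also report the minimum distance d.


Weight distribution: A_0 = 1, A_1 = 1, A_2 = 1, A_3 = 1. Minimum distance d = 1.

Enumerate all 2^2 = 4 messages m ∈ F_2^2.
For each, compute codeword c = mG in F_2^5, then tally its weight.
  m = 00 → c = 00000, weight = 0.
  m = 10 → c = 00010, weight = 1.
  m = 01 → c = 00111, weight = 3.
  m = 11 → c = 00101, weight = 2.
Tally weights:
  weight 0: 1 codewords.
  weight 1: 1 codewords.
  weight 2: 1 codewords.
  weight 3: 1 codewords.
Minimum distance d = smallest w > 0 with A_w > 0 = 1.
Sanity: Σ A_w = 4 = 2^2 = 4 ✓.


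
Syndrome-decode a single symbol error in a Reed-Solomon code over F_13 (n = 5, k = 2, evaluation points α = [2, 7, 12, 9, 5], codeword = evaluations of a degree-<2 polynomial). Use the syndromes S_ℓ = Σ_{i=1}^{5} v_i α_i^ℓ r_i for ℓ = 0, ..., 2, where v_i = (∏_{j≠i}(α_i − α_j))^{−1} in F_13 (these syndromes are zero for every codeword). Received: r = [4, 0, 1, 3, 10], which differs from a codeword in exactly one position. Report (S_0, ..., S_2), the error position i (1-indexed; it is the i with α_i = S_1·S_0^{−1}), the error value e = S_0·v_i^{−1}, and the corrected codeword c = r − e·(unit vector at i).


S = (7, 1, 2), error at position 1, error magnitude e = 5, c = [12, 0, 1, 3, 10].

Step 1: column multipliers v_i = (∏_{j≠i}(α_i − α_j))^{−1} mod 13.
  i = 1 (α = 2): (2−7)(2−12)(2−9)(2−5) = (−5)·(−10)·(−7)·(−3) = 1050 ≡ 10, so v_1 = 10^{−1} = 4 (mod 13).
  i = 2 (α = 7): (7−2)(7−12)(7−9)(7−5) = 5·(−5)·(−2)·2 = 100 ≡ 9, so v_2 = 9^{−1} = 3 (mod 13).
  i = 3 (α = 12): (12−2)(12−7)(12−9)(12−5) = 10·5·3·7 = 1050 ≡ 10, so v_3 = 10^{−1} = 4 (mod 13).
  i = 4 (α = 9): (9−2)(9−7)(9−12)(9−5) = 7·2·(−3)·4 = −168 ≡ 1, so v_4 = 1^{−1} = 1 (mod 13).
  i = 5 (α = 5): (5−2)(5−7)(5−12)(5−9) = 3·(−2)·(−7)·(−4) = −168 ≡ 1, so v_5 = 1^{−1} = 1 (mod 13).
  v = [4, 3, 4, 1, 1].
Step 2: syndromes of r = [4, 0, 1, 3, 10] (all sums mod 13).
  S_0 = Σ v_i r_i = 4·4 + 3·0 + 4·1 + 1·3 + 1·10 = 33 ≡ 7.
  S_1 = Σ v_i α_i r_i = 4·2·4 + 3·7·0 + 4·12·1 + 1·9·3 + 1·5·10 = 157 ≡ 1.
  α_i^2 mod 13 = [4, 10, 1, 3, 12].
  S_2 = Σ v_i α_i^2 r_i = 4·4·4 + 3·10·0 + 4·1·1 + 1·3·3 + 1·12·10 = 197 ≡ 2.
  S = (7, 1, 2) ≠ 0, so r is not a codeword (an error is present).
Step 3: locate the error. For a single error e at position i, S_ℓ = v_i·e·α_i^ℓ, so α_err = S_1/S_0.
  S_0^{−1} = 7^{−1} = 2 (mod 13), so α_err = 1·2 = 2 ≡ 2 = α_1. Error position i = 1.
  Consistency check: S_2/S_1 = 2·1 = 2 ≡ 2 = α_err ✓ (single-error assumption holds).
Step 4: error magnitude e = S_0/v_1 = S_0·∏_{j≠1}(α_1 − α_j) = 7·10 = 70 ≡ 5 (mod 13).
Step 5: correct position 1: c_1 = r_1 − e = 4 − 5 ≡ 12 (mod 13). Hence c = [12, 0, 1, 3, 10].
  Check: interpolating c through the α_i gives m(x) = 9 + 8·x (degree < 2) with m(α_i) = c_i for every i, so c is indeed a codeword.


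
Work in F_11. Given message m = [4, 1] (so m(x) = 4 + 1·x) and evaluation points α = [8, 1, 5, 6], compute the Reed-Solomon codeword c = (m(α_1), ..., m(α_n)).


c = [1, 5, 9, 10]

Message polynomial: m(x) = 4 + 1·x (mod 11).
For each evaluation point α_i, compute m(α_i) mod 11:
  α_1 = 8: Horner steps 1 → 1, so m(8) = 1.
  α_2 = 1: Horner steps 1 → 5, so m(1) = 5.
  α_3 = 5: Horner steps 1 → 9, so m(5) = 9.
  α_4 = 6: Horner steps 1 → 10, so m(6) = 10.
Codeword c = [1, 5, 9, 10] ∈ F_11^4.


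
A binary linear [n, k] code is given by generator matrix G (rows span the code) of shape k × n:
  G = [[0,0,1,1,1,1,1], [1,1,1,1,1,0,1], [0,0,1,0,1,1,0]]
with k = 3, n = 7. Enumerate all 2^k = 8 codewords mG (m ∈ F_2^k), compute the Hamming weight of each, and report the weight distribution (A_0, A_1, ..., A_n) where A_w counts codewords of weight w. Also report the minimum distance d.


Weight distribution: A_0 = 1, A_2 = 1, A_3 = 2, A_4 = 1, A_5 = 2, A_6 = 1. Minimum distance d = 2.

Enumerate all 2^3 = 8 messages m ∈ F_2^3.
For each, compute codeword c = mG in F_2^7, then tally its weight.
  m = 000 → c = 0000000, weight = 0.
  m = 100 → c = 0011111, weight = 5.
  m = 010 → c = 1111101, weight = 6.
  m = 110 → c = 1100010, weight = 3.
  m = 001 → c = 0010110, weight = 3.
  m = 101 → c = 0001001, weight = 2.
  m = 011 → c = 1101011, weight = 5.
  m = 111 → c = 1110100, weight = 4.
Tally weights:
  weight 0: 1 codewords.
  weight 2: 1 codewords.
  weight 3: 2 codewords.
  weight 4: 1 codewords.
  weight 5: 2 codewords.
  weight 6: 1 codewords.
Minimum distance d = smallest w > 0 with A_w > 0 = 2.
Sanity: Σ A_w = 8 = 2^3 = 8 ✓.


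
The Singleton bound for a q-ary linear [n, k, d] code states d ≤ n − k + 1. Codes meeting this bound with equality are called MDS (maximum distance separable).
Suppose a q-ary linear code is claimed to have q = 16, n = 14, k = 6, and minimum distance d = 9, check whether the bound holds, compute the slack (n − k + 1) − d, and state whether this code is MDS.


Singleton RHS = n − k + 1 = 9, slack = 0, bound satisfied, MDS.

Singleton bound: d ≤ n − k + 1.
Here n = 14, k = 6, so n − k + 1 = 9.
Given d = 9, check d ≤ 9: YES.
Slack = (n − k + 1) − d = 0.
The code is MDS (slack = 0).
Description: the claimed parameters are [14, 6, 9]_16; such a code would be MDS (meets Singleton bound).


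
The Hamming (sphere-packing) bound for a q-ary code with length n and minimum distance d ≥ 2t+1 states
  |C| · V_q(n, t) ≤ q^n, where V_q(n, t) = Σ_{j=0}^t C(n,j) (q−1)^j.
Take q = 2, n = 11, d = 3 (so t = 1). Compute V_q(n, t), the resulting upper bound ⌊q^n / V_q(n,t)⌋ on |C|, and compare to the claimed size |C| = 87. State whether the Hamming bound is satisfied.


V_q(n, t) = 12, q^n = 2048, Hamming bound = 170, |C| = 87 ≤ bound (satisfied).

Step 1: Compute V_q(n, t) = Σ_{j=0}^1 C(n, j) (q−1)^j.
  j = 0: C(11,0)·(1)^0 = 1·1 = 1.
  j = 1: C(11,1)·(1)^1 = 11·1 = 11.
  V_q(n, t) = 1 + 11 = 12.
Step 2: q^n = 2^11 = 2048.
Step 3: Hamming bound ⌊q^n / V_q(n,t)⌋ = ⌊2048/12⌋ = 170.
Step 4: Compare |C| = 87 to 170: satisfied.
The claimed |C| lies below the Hamming bound.


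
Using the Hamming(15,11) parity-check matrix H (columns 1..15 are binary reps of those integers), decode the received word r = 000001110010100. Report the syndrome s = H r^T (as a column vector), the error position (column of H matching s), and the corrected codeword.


s = (1, 1, 1, 1)^T, error position = 15, corrected codeword c = 000001110010101

Compute s = H r^T mod 2 one row at a time:
  s_1 = 1 + 0 + 0 + 1 + 0 + 1 + 0 + 0 = 3 ≡ 1 (mod 2).
  s_2 = 0 + 0 + 1 + 1 + 0 + 1 + 0 + 0 = 3 ≡ 1 (mod 2).
  s_3 = 0 + 0 + 1 + 1 + 0 + 1 + 0 + 0 = 3 ≡ 1 (mod 2).
  s_4 = 0 + 0 + 0 + 1 + 0 + 1 + 1 + 0 = 3 ≡ 1 (mod 2).
s = (1, 1, 1, 1)^T — this equals column 15 of H (binary 1111), so error is at position 15.
Correct: flip bit 15 of r = 000001110010100 to get c = 000001110010101.


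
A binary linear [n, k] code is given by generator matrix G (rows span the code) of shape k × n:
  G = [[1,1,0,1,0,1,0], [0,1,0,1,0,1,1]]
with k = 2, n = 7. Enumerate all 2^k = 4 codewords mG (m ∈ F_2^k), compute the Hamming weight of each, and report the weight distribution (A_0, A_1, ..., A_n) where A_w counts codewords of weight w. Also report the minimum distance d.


Weight distribution: A_0 = 1, A_2 = 1, A_4 = 2. Minimum distance d = 2.

Enumerate all 2^2 = 4 messages m ∈ F_2^2.
For each, compute codeword c = mG in F_2^7, then tally its weight.
  m = 00 → c = 0000000, weight = 0.
  m = 10 → c = 1101010, weight = 4.
  m = 01 → c = 0101011, weight = 4.
  m = 11 → c = 1000001, weight = 2.
Tally weights:
  weight 0: 1 codewords.
  weight 2: 1 codewords.
  weight 4: 2 codewords.
Minimum distance d = smallest w > 0 with A_w > 0 = 2.
Sanity: Σ A_w = 4 = 2^2 = 4 ✓.


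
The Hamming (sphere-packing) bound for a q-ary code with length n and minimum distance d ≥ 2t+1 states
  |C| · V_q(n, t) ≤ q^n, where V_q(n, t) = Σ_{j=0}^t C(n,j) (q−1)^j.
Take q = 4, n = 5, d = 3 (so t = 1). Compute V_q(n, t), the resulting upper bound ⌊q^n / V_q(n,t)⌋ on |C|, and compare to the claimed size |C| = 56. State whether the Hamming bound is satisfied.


V_q(n, t) = 16, q^n = 1024, Hamming bound = 64, |C| = 56 ≤ bound (satisfied).

Step 1: Compute V_q(n, t) = Σ_{j=0}^1 C(n, j) (q−1)^j.
  j = 0: C(5,0)·(3)^0 = 1·1 = 1.
  j = 1: C(5,1)·(3)^1 = 5·3 = 15.
  V_q(n, t) = 1 + 15 = 16.
Step 2: q^n = 4^5 = 1024.
Step 3: Hamming bound ⌊q^n / V_q(n,t)⌋ = ⌊1024/16⌋ = 64.
Step 4: Compare |C| = 56 to 64: satisfied.
The claimed |C| lies below the Hamming bound.


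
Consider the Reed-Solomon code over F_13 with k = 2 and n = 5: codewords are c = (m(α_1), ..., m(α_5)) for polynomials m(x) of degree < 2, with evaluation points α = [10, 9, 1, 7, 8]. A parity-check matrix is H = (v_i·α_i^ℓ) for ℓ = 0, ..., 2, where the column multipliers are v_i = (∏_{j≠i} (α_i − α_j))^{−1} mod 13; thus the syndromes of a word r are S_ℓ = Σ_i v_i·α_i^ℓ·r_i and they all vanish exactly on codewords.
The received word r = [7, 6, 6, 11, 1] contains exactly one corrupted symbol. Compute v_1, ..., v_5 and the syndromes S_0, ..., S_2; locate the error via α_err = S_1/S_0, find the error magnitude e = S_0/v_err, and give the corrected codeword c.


S = (8, 7, 11), error at position 2, error magnitude e = 2, c = [7, 4, 6, 11, 1].

Step 1: column multipliers v_i = (∏_{j≠i}(α_i − α_j))^{−1} mod 13.
  i = 1 (α = 10): (10−9)(10−1)(10−7)(10−8) = 1·9·3·2 = 54 ≡ 2, so v_1 = 2^{−1} = 7 (mod 13).
  i = 2 (α = 9): (9−10)(9−1)(9−7)(9−8) = (−1)·8·2·1 = −16 ≡ 10, so v_2 = 10^{−1} = 4 (mod 13).
  i = 3 (α = 1): (1−10)(1−9)(1−7)(1−8) = (−9)·(−8)·(−6)·(−7) = 3024 ≡ 8, so v_3 = 8^{−1} = 5 (mod 13).
  i = 4 (α = 7): (7−10)(7−9)(7−1)(7−8) = (−3)·(−2)·6·(−1) = −36 ≡ 3, so v_4 = 3^{−1} = 9 (mod 13).
  i = 5 (α = 8): (8−10)(8−9)(8−1)(8−7) = (−2)·(−1)·7·1 = 14 ≡ 1, so v_5 = 1^{−1} = 1 (mod 13).
  v = [7, 4, 5, 9, 1].
Step 2: syndromes of r = [7, 6, 6, 11, 1] (all sums mod 13).
  S_0 = Σ v_i r_i = 7·7 + 4·6 + 5·6 + 9·11 + 1·1 = 203 ≡ 8.
  S_1 = Σ v_i α_i r_i = 7·10·7 + 4·9·6 + 5·1·6 + 9·7·11 + 1·8·1 = 1437 ≡ 7.
  α_i^2 mod 13 = [9, 3, 1, 10, 12].
  S_2 = Σ v_i α_i^2 r_i = 7·9·7 + 4·3·6 + 5·1·6 + 9·10·11 + 1·12·1 = 1545 ≡ 11.
  S = (8, 7, 11) ≠ 0, so r is not a codeword (an error is present).
Step 3: locate the error. For a single error e at position i, S_ℓ = v_i·e·α_i^ℓ, so α_err = S_1/S_0.
  S_0^{−1} = 8^{−1} = 5 (mod 13), so α_err = 7·5 = 35 ≡ 9 = α_2. Error position i = 2.
  Consistency check: S_2/S_1 = 11·2 = 22 ≡ 9 = α_err ✓ (single-error assumption holds).
Step 4: error magnitude e = S_0/v_2 = S_0·∏_{j≠2}(α_2 − α_j) = 8·10 = 80 ≡ 2 (mod 13).
Step 5: correct position 2: c_2 = r_2 − e = 6 − 2 ≡ 4 (mod 13). Hence c = [7, 4, 6, 11, 1].
  Check: interpolating c through the α_i gives m(x) = 3 + 3·x (degree < 2) with m(α_i) = c_i for every i, so c is indeed a codeword.


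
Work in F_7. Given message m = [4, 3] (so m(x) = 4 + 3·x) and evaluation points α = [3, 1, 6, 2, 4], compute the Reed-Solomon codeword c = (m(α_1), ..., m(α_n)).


c = [6, 0, 1, 3, 2]

Message polynomial: m(x) = 4 + 3·x (mod 7).
For each evaluation point α_i, compute m(α_i) mod 7:
  α_1 = 3: Horner steps 3 → 6, so m(3) = 6.
  α_2 = 1: Horner steps 3 → 0, so m(1) = 0.
  α_3 = 6: Horner steps 3 → 1, so m(6) = 1.
  α_4 = 2: Horner steps 3 → 3, so m(2) = 3.
  α_5 = 4: Horner steps 3 → 2, so m(4) = 2.
Codeword c = [6, 0, 1, 3, 2] ∈ F_7^5.


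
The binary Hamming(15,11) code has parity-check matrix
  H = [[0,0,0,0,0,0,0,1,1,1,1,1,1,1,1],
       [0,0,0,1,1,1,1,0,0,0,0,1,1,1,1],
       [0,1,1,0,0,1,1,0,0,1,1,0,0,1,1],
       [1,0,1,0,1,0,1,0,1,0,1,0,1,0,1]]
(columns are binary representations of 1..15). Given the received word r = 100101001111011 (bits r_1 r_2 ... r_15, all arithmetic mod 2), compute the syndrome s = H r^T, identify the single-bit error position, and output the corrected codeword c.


s = (0, 1, 1, 0)^T, error position = 6, corrected codeword c = 100100001111011

Compute s = H r^T mod 2 one row at a time:
  s_1 = 0 + 1 + 1 + 1 + 1 + 0 + 1 + 1 = 6 ≡ 0 (mod 2).
  s_2 = 1 + 0 + 1 + 0 + 1 + 0 + 1 + 1 = 5 ≡ 1 (mod 2).
  s_3 = 0 + 0 + 1 + 0 + 1 + 1 + 1 + 1 = 5 ≡ 1 (mod 2).
  s_4 = 1 + 0 + 0 + 0 + 1 + 1 + 0 + 1 = 4 ≡ 0 (mod 2).
s = (0, 1, 1, 0)^T — this equals column 6 of H (binary 0110), so error is at position 6.
Correct: flip bit 6 of r = 100101001111011 to get c = 100100001111011.


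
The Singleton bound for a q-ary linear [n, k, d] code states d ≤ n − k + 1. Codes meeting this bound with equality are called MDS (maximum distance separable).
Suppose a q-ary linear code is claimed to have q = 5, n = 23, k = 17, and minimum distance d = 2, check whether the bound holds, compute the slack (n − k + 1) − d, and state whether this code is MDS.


Singleton RHS = n − k + 1 = 7, slack = 5, bound satisfied, not MDS.

Singleton bound: d ≤ n − k + 1.
Here n = 23, k = 17, so n − k + 1 = 7.
Given d = 2, check d ≤ 7: YES.
Slack = (n − k + 1) − d = 5.
The code is NOT MDS (slack = 5 > 0).
Description: the claimed parameters are [23, 17, 2]_5; such a code would be non-MDS.


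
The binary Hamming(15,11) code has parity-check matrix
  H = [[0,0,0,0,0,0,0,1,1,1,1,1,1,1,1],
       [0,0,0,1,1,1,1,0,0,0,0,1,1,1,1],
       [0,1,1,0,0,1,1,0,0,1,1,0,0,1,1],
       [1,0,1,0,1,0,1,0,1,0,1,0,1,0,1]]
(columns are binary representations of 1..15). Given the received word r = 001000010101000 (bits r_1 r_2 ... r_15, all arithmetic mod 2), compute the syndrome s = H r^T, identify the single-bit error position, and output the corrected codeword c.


s = (1, 1, 0, 1)^T, error position = 13, corrected codeword c = 001000010101100

Compute s = H r^T mod 2 one row at a time:
  s_1 = 1 + 0 + 1 + 0 + 1 + 0 + 0 + 0 = 3 ≡ 1 (mod 2).
  s_2 = 0 + 0 + 0 + 0 + 1 + 0 + 0 + 0 = 1 ≡ 1 (mod 2).
  s_3 = 0 + 1 + 0 + 0 + 1 + 0 + 0 + 0 = 2 ≡ 0 (mod 2).
  s_4 = 0 + 1 + 0 + 0 + 0 + 0 + 0 + 0 = 1 ≡ 1 (mod 2).
s = (1, 1, 0, 1)^T — this equals column 13 of H (binary 1101), so error is at position 13.
Correct: flip bit 13 of r = 001000010101000 to get c = 001000010101100.


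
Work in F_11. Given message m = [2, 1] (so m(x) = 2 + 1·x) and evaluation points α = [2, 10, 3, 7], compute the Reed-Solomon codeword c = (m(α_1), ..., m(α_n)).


c = [4, 1, 5, 9]

Message polynomial: m(x) = 2 + 1·x (mod 11).
For each evaluation point α_i, compute m(α_i) mod 11:
  α_1 = 2: Horner steps 1 → 4, so m(2) = 4.
  α_2 = 10: Horner steps 1 → 1, so m(10) = 1.
  α_3 = 3: Horner steps 1 → 5, so m(3) = 5.
  α_4 = 7: Horner steps 1 → 9, so m(7) = 9.
Codeword c = [4, 1, 5, 9] ∈ F_11^4.


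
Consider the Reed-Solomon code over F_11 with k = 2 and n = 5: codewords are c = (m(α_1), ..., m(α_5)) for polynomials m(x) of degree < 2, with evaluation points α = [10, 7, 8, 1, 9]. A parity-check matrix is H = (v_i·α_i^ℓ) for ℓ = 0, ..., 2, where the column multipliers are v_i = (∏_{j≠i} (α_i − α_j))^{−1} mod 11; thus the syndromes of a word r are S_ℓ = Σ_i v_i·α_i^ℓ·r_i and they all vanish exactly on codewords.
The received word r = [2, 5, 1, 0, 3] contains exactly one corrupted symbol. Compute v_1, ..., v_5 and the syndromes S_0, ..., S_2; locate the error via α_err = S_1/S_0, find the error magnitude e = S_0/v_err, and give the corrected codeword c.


S = (10, 3, 2), error at position 3, error magnitude e = 8, c = [2, 5, 4, 0, 3].

Step 1: column multipliers v_i = (∏_{j≠i}(α_i − α_j))^{−1} mod 11.
  i = 1 (α = 10): (10−7)(10−8)(10−1)(10−9) = 3·2·9·1 = 54 ≡ 10, so v_1 = 10^{−1} = 10 (mod 11).
  i = 2 (α = 7): (7−10)(7−8)(7−1)(7−9) = (−3)·(−1)·6·(−2) = −36 ≡ 8, so v_2 = 8^{−1} = 7 (mod 11).
  i = 3 (α = 8): (8−10)(8−7)(8−1)(8−9) = (−2)·1·7·(−1) = 14 ≡ 3, so v_3 = 3^{−1} = 4 (mod 11).
  i = 4 (α = 1): (1−10)(1−7)(1−8)(1−9) = (−9)·(−6)·(−7)·(−8) = 3024 ≡ 10, so v_4 = 10^{−1} = 10 (mod 11).
  i = 5 (α = 9): (9−10)(9−7)(9−8)(9−1) = (−1)·2·1·8 = −16 ≡ 6, so v_5 = 6^{−1} = 2 (mod 11).
  v = [10, 7, 4, 10, 2].
Step 2: syndromes of r = [2, 5, 1, 0, 3] (all sums mod 11).
  S_0 = Σ v_i r_i = 10·2 + 7·5 + 4·1 + 10·0 + 2·3 = 65 ≡ 10.
  S_1 = Σ v_i α_i r_i = 10·10·2 + 7·7·5 + 4·8·1 + 10·1·0 + 2·9·3 = 531 ≡ 3.
  α_i^2 mod 11 = [1, 5, 9, 1, 4].
  S_2 = Σ v_i α_i^2 r_i = 10·1·2 + 7·5·5 + 4·9·1 + 10·1·0 + 2·4·3 = 255 ≡ 2.
  S = (10, 3, 2) ≠ 0, so r is not a codeword (an error is present).
Step 3: locate the error. For a single error e at position i, S_ℓ = v_i·e·α_i^ℓ, so α_err = S_1/S_0.
  S_0^{−1} = 10^{−1} = 10 (mod 11), so α_err = 3·10 = 30 ≡ 8 = α_3. Error position i = 3.
  Consistency check: S_2/S_1 = 2·4 = 8 ≡ 8 = α_err ✓ (single-error assumption holds).
Step 4: error magnitude e = S_0/v_3 = S_0·∏_{j≠3}(α_3 − α_j) = 10·3 = 30 ≡ 8 (mod 11).
Step 5: correct position 3: c_3 = r_3 − e = 1 − 8 ≡ 4 (mod 11). Hence c = [2, 5, 4, 0, 3].
  Check: interpolating c through the α_i gives m(x) = 1 + 10·x (degree < 2) with m(α_i) = c_i for every i, so c is indeed a codeword.


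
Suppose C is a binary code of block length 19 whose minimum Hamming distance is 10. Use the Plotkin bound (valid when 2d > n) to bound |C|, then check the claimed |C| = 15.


Plotkin bound M ≤ 20; given |C| = 15 ≤ bound (satisfied).

Check applicability: 2d = 20, n = 19.
2d − n = 1 > 0, so Plotkin applies.
Compute d/(2d−n) = 10/1 ≈ 10.0000.
⌊d/(2d−n)⌋ = 10.
Plotkin bound: M ≤ 2·10 = 20.
Given |C| = 15, check: satisfied.
This |C| is below the Plotkin bound.


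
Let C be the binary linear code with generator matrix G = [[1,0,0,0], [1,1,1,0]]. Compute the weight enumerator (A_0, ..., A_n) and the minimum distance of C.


Weight distribution: A_0 = 1, A_1 = 1, A_2 = 1, A_3 = 1. Minimum distance d = 1.

Enumerate all 2^2 = 4 messages m ∈ F_2^2.
For each, compute codeword c = mG in F_2^4, then tally its weight.
  m = 00 → c = 0000, weight = 0.
  m = 10 → c = 1000, weight = 1.
  m = 01 → c = 1110, weight = 3.
  m = 11 → c = 0110, weight = 2.
Tally weights:
  weight 0: 1 codewords.
  weight 1: 1 codewords.
  weight 2: 1 codewords.
  weight 3: 1 codewords.
Minimum distance d = smallest w > 0 with A_w > 0 = 1.
Sanity: Σ A_w = 4 = 2^2 = 4 ✓.


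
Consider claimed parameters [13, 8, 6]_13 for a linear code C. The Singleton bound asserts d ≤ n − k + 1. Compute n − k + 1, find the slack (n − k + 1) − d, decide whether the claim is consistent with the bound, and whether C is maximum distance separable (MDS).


Singleton RHS = n − k + 1 = 6, slack = 0, bound satisfied, MDS.

Singleton bound: d ≤ n − k + 1.
Here n = 13, k = 8, so n − k + 1 = 6.
Given d = 6, check d ≤ 6: YES.
Slack = (n − k + 1) − d = 0.
The code is MDS (slack = 0).
Description: the claimed parameters are [13, 8, 6]_13; such a code would be MDS (meets Singleton bound).


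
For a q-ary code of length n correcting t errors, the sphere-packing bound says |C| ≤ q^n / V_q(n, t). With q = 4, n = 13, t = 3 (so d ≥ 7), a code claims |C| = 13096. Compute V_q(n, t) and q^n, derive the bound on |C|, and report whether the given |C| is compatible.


V_q(n, t) = 8464, q^n = 67108864, Hamming bound = 7928, |C| = 13096 > bound (violated).

Step 1: Compute V_q(n, t) = Σ_{j=0}^3 C(n, j) (q−1)^j.
  j = 0: C(13,0)·(3)^0 = 1·1 = 1.
  j = 1: C(13,1)·(3)^1 = 13·3 = 39.
  j = 2: C(13,2)·(3)^2 = 78·9 = 702.
  j = 3: C(13,3)·(3)^3 = 286·27 = 7722.
  V_q(n, t) = 1 + 39 + 702 + 7722 = 8464.
Step 2: q^n = 4^13 = 67108864.
Step 3: Hamming bound ⌊q^n / V_q(n,t)⌋ = ⌊67108864/8464⌋ = 7928.
Step 4: Compare |C| = 13096 to 7928: violated.
The claimed |C| lies above the Hamming bound, so no 4-ary code of length 13 with d ≥ 7 can have 13096 codewords.


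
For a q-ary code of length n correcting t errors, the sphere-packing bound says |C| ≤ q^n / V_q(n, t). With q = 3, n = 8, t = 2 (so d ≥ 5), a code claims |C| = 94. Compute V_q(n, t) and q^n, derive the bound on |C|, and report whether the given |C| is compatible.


V_q(n, t) = 129, q^n = 6561, Hamming bound = 50, |C| = 94 > bound (violated).

Step 1: Compute V_q(n, t) = Σ_{j=0}^2 C(n, j) (q−1)^j.
  j = 0: C(8,0)·(2)^0 = 1·1 = 1.
  j = 1: C(8,1)·(2)^1 = 8·2 = 16.
  j = 2: C(8,2)·(2)^2 = 28·4 = 112.
  V_q(n, t) = 1 + 16 + 112 = 129.
Step 2: q^n = 3^8 = 6561.
Step 3: Hamming bound ⌊q^n / V_q(n,t)⌋ = ⌊6561/129⌋ = 50.
Step 4: Compare |C| = 94 to 50: violated.
The claimed |C| lies above the Hamming bound, so no 3-ary code of length 8 with d ≥ 5 can have 94 codewords.


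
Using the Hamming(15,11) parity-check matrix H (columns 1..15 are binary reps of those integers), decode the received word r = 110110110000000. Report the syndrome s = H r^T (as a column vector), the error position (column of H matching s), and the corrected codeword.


s = (1, 1, 0, 1)^T, error position = 13, corrected codeword c = 110110110000100

Compute s = H r^T mod 2 one row at a time:
  s_1 = 1 + 0 + 0 + 0 + 0 + 0 + 0 + 0 = 1 ≡ 1 (mod 2).
  s_2 = 1 + 1 + 0 + 1 + 0 + 0 + 0 + 0 = 3 ≡ 1 (mod 2).
  s_3 = 1 + 0 + 0 + 1 + 0 + 0 + 0 + 0 = 2 ≡ 0 (mod 2).
  s_4 = 1 + 0 + 1 + 1 + 0 + 0 + 0 + 0 = 3 ≡ 1 (mod 2).
s = (1, 1, 0, 1)^T — this equals column 13 of H (binary 1101), so error is at position 13.
Correct: flip bit 13 of r = 110110110000000 to get c = 110110110000100.


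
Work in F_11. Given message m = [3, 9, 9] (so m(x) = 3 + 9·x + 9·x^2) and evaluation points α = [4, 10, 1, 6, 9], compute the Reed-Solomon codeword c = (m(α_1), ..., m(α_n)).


c = [7, 3, 10, 7, 10]

Message polynomial: m(x) = 3 + 9·x + 9·x^2 (mod 11).
For each evaluation point α_i, compute m(α_i) mod 11:
  α_1 = 4: Horner steps 9 → 1 → 7, so m(4) = 7.
  α_2 = 10: Horner steps 9 → 0 → 3, so m(10) = 3.
  α_3 = 1: Horner steps 9 → 7 → 10, so m(1) = 10.
  α_4 = 6: Horner steps 9 → 8 → 7, so m(6) = 7.
  α_5 = 9: Horner steps 9 → 2 → 10, so m(9) = 10.
Codeword c = [7, 3, 10, 7, 10] ∈ F_11^5.


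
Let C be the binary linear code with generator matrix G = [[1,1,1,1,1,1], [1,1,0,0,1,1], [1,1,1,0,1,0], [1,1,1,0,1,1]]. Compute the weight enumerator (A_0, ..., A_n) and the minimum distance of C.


Weight distribution: A_0 = 1, A_1 = 3, A_2 = 3, A_3 = 2, A_4 = 3, A_5 = 3, A_6 = 1. Minimum distance d = 1.

Enumerate all 2^4 = 16 messages m ∈ F_2^4.
For each, compute codeword c = mG in F_2^6, then tally its weight.
  m = 0000 → c = 000000, weight = 0.
  m = 1000 → c = 111111, weight = 6.
  m = 0100 → c = 110011, weight = 4.
  m = 1100 → c = 001100, weight = 2.
  m = 0010 → c = 111010, weight = 4.
  m = 1010 → c = 000101, weight = 2.
  m = 0110 → c = 001001, weight = 2.
  m = 1110 → c = 110110, weight = 4.
  m = 0001 → c = 111011, weight = 5.
  m = 1001 → c = 000100, weight = 1.
  m = 0101 → c = 001000, weight = 1.
  m = 1101 → c = 110111, weight = 5.
  m = 0011 → c = 000001, weight = 1.
  m = 1011 → c = 111110, weight = 5.
  m = 0111 → c = 110010, weight = 3.
  m = 1111 → c = 001101, weight = 3.
Tally weights:
  weight 0: 1 codewords.
  weight 1: 3 codewords.
  weight 2: 3 codewords.
  weight 3: 2 codewords.
  weight 4: 3 codewords.
  weight 5: 3 codewords.
  weight 6: 1 codewords.
Minimum distance d = smallest w > 0 with A_w > 0 = 1.
Sanity: Σ A_w = 16 = 2^4 = 16 ✓.


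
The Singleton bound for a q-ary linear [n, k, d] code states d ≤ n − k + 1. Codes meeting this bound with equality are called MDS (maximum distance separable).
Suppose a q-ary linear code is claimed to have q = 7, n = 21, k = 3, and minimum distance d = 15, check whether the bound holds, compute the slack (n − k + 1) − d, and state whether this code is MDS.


Singleton RHS = n − k + 1 = 19, slack = 4, bound satisfied, not MDS.

Singleton bound: d ≤ n − k + 1.
Here n = 21, k = 3, so n − k + 1 = 19.
Given d = 15, check d ≤ 19: YES.
Slack = (n − k + 1) − d = 4.
The code is NOT MDS (slack = 4 > 0).
Description: the claimed parameters are [21, 3, 15]_7; such a code would be non-MDS.
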